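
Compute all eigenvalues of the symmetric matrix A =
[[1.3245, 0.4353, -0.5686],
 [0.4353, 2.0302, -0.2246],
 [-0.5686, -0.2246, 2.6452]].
sigma(A) ≈ {1, 2, 3}

A is real symmetric, so its spectrum consists of real eigenvalues. Expanding the characteristic polynomial of the displayed matrix gives
  det(λ I - A) = p(λ) = λ^3 + (-6)λ^2 + (11)λ + (-6).
Solving p(λ) = 0 yields eigenvalues ≈ 1, 2, 3. (A is shown rounded to 4 decimals, so these recover the underlying integer eigenvalues to within that precision.)
Verification: the trace of A = 6 equals the sum of eigenvalues 6, and det(A) ≈ 5.9997 matches the eigenvalue product 6.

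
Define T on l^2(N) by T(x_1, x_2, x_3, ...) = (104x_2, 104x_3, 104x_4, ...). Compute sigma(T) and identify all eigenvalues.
sigma(T) = closed disk {z in C : |z| ≤ 104}; sigma_p(T) = open disk {z in C : |z| < 104}

Note T = 104·V where V is the unit left shift (V x)_k = x_{k+1}; so sigma(T) = 104·sigma(V) and ||T|| = 104||V||. ||T x||^2 = 10816sum_{k≥2} |x_k|^2 ≤ 10816||x||^2, with equality on {x : x_1 = 0}, so ||T|| = 104. For any lambda with |lambda| < 104, set r = lambda/104 (|r| < 1); the vector x = (1, r, r^2, ...) is in l^2 and satisfies T x = 104(r, r^2, ...) = lambda x, so lambda is an eigenvalue. On the boundary |lambda| = 104 the geometric series diverges, so no l^2 eigenvector exists, but these lambda lie in the approximate point spectrum. Hence sigma(T) is the closed disk of radius 104 and sigma_p(T) is the open disk.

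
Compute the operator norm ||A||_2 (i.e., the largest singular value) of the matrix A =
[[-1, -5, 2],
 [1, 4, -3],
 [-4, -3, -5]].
||A||_2 ≈ 7.7723 (= sqrt(largest eigenvalue of A^T A))

||A||_2 = sigma_max(A) = sqrt(lambda_max(A^T A)). Form the symmetric matrix M = A^T A =
[[18, 21, 15],
 [21, 50, -7],
 [15, -7, 38]].
Its characteristic polynomial (trace, sum of principal 2x2 minors, determinant of M give the coefficients) is
  p(λ) = det(λ I - M) = λ^3 - 106λ^2 + 2769λ - 900.
No integer candidate from the rational root theorem (±divisors of 900) is a root, so the roots are irrational. The cubic discriminant is Δ = 1672176960 > 0, so there are three distinct real roots. p(0) = -900 and p(1) = 1764 have opposite signs, so a root lies in (0, 1); Newton's method refines it to λ ≈ 0.3292. p(45) = 180 and p(46) = -486 have opposite signs, so a root lies in (45, 46); Newton's method refines it to λ ≈ 45.2615. p(60) = -360 and p(61) = 564 have opposite signs, so a root lies in (60, 61); Newton's method refines it to λ ≈ 60.4093. Check (Vieta): the three roots sum to 106, matching tr M = 106.
So the eigenvalues of A^T A are ≈ 0.3292, 45.2615, 60.4093 (all ≥ 0, as they must be for A^T A). The largest is λ_max ≈ 60.4093, hence ||A||_2 = sqrt(λ_max) ≈ 7.7723.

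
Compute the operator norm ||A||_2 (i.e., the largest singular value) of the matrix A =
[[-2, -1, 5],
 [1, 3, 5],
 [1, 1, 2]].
||A||_2 ≈ 7.5605 (= sqrt(largest eigenvalue of A^T A))

||A||_2 = sigma_max(A) = sqrt(lambda_max(A^T A)). Form the symmetric matrix M = A^T A =
[[6, 6, -3],
 [6, 11, 12],
 [-3, 12, 54]].
Its characteristic polynomial (trace, sum of principal 2x2 minors, determinant of M give the coefficients) is
  p(λ) = det(λ I - M) = λ^3 - 71λ^2 + 795λ - 225.
No integer candidate from the rational root theorem (±divisors of 225) is a root, so the roots are irrational. The cubic discriminant is Δ = 1081314000 > 0, so there are three distinct real roots. p(0) = -225 and p(1) = 500 have opposite signs, so a root lies in (0, 1); Newton's method refines it to λ ≈ 0.2905. p(13) = 308 and p(14) = -267 have opposite signs, so a root lies in (13, 14); Newton's method refines it to λ ≈ 13.5488. p(57) = -396 and p(58) = 2153 have opposite signs, so a root lies in (57, 58); Newton's method refines it to λ ≈ 57.1607. Check (Vieta): the three roots sum to 71, matching tr M = 71.
So the eigenvalues of A^T A are ≈ 0.2905, 13.5488, 57.1607 (all ≥ 0, as they must be for A^T A). The largest is λ_max ≈ 57.1607, hence ||A||_2 = sqrt(λ_max) ≈ 7.5605.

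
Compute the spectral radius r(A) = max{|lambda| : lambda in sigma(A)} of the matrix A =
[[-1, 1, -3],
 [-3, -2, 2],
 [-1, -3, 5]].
r(A) ≈ 3.6262

The eigenvalues of A are the roots of its characteristic polynomial. With M = A (coefficients from the trace, the sum of principal 2x2 minors, and det A):
  p(λ) = det(λ I - M) = λ^3 - 2λ^2 - 7λ + 4.
No integer candidate from the rational root theorem (±divisors of 4) is a root, so the roots are irrational. The cubic discriminant is Δ = 2272 > 0, so there are three distinct real roots. p(-3) = -20 and p(-2) = 2 have opposite signs, so a root lies in (-3, -2); Newton's method refines it to λ ≈ -2.1413. p(0) = 4 and p(1) = -4 have opposite signs, so a root lies in (0, 1); Newton's method refines it to λ ≈ 0.5151. p(3) = -8 and p(4) = 8 have opposite signs, so a root lies in (3, 4); Newton's method refines it to λ ≈ 3.6262. Check (Vieta): the three roots sum to 2, matching tr M = 2.
Thus the eigenvalues (to 4 decimals) are -2.1413 (modulus 2.1413); 0.5151 (modulus 0.5151); 3.6262 (modulus 3.6262). The spectral radius is the largest modulus: r(A) ≈ 3.6262. (Cross-check: r(A) ≤ ||A||_2 ≈ 7.3398; equality holds whenever A is normal, though it can also hold for some non-normal A.)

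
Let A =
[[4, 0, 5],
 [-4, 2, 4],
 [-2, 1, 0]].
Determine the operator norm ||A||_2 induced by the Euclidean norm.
||A||_2 ≈ 6.59 (= sqrt(largest eigenvalue of A^T A))

||A||_2 = sigma_max(A) = sqrt(lambda_max(A^T A)). Form the symmetric matrix M = A^T A =
[[36, -10, 4],
 [-10, 5, 8],
 [4, 8, 41]].
Its characteristic polynomial (trace, sum of principal 2x2 minors, determinant of M give the coefficients) is
  p(λ) = det(λ I - M) = λ^3 - 82λ^2 + 1681λ - 256.
No integer candidate from the rational root theorem (±divisors of 256) is a root, so the roots are irrational. The cubic discriminant is Δ = 68805632 > 0, so there are three distinct real roots. p(0) = -256 and p(1) = 1344 have opposite signs, so a root lies in (0, 1); Newton's method refines it to λ ≈ 0.1534. p(38) = 86 and p(39) = -100 have opposite signs, so a root lies in (38, 39); Newton's method refines it to λ ≈ 38.4186. p(43) = -84 and p(44) = 140 have opposite signs, so a root lies in (43, 44); Newton's method refines it to λ ≈ 43.4279. Check (Vieta): the three roots sum to 82, matching tr M = 82.
So the eigenvalues of A^T A are ≈ 0.1534, 38.4186, 43.4279 (all ≥ 0, as they must be for A^T A). The largest is λ_max ≈ 43.4279, hence ||A||_2 = sqrt(λ_max) ≈ 6.59.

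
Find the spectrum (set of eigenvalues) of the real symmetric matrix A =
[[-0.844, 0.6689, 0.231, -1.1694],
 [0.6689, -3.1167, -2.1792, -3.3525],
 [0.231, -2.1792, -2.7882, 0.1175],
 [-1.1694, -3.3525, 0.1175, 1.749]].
sigma(A) ≈ {-6, -2, -1, 4}

A is real symmetric, so its spectrum consists of real eigenvalues. Expanding the characteristic polynomial of the displayed matrix gives
  det(λ I - A) = p(λ) = λ^4 + (5)λ^3 + (-16)λ^2 + (-67.9987)λ + (-47.9975).
Solving p(λ) = 0 yields eigenvalues ≈ -6, -2, -1, 4. (A is shown rounded to 4 decimals, so these recover the underlying integer eigenvalues to within that precision.)
Verification: the trace of A = -5 equals the sum of eigenvalues -5, and det(A) ≈ -47.9975 matches the eigenvalue product -48.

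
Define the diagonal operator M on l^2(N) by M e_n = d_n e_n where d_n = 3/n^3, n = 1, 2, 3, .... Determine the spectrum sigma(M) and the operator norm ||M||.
sigma(M) = {3/n^3 : n ≥ 1} ∪ {0}; ||M|| = 3

A bounded diagonal operator on l^2 with diagonal entries d_n has spectrum equal to the closure of {d_n : n ≥ 1}: every d_n is an eigenvalue (with eigenvector e_n), so {d_n} ⊂ sigma(M); the spectrum is closed, so its closure is too; and for lambda not in the closure, (M - lambda I) has bounded inverse (the diagonal entries 1/(d_n - lambda) are bounded). For our sequence d_n = 3/n^3, n = 1, 2, 3, ...:
  - {d_n} = {3/n^3 : n ≥ 1}; the only limit point is 0
  - closure = {3/n^3 : n ≥ 1} ∪ {0}
For the norm: a diagonal operator has ||M|| = sup_n |d_n|. Here d_n = 3/n^3 is positive and decreasing, so sup_n |d_n| = d_1 = 3. So ||M|| = 3.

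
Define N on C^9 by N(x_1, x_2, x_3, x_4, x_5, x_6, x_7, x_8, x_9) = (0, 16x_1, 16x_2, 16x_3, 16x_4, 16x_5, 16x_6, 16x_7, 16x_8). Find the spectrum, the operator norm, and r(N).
sigma(N) = {0}; ||N|| = 16; r(N) = 0. (N is nilpotent with N^9 = 0.)

On C^9, N is a strictly lower-triangular matrix with 16 on the subdiagonal and zeros elsewhere, so its characteristic polynomial is lambda^9 and every eigenvalue is 0: sigma(N) = {0}. For the operator norm, N e_i = 16e_{i+1} for i = 1, ..., 8 and N e_9 = 0, so the singular values of N are 16 (with multiplicity 8) and 0; hence ||N|| = 16. The spectral radius r(N) = max|lambda| = 0. Note ||N|| > r(N) — characteristic of non-normal nilpotent operators. Indeed N^9 = 0.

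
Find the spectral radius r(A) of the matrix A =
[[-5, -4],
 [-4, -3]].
r(A) = (8 + sqrt(68))/2 ≈ 8.1231

The eigenvalues of A are the roots of its characteristic polynomial. With M = A (coefficients from the trace and determinant):
  p(λ) = det(λ I - M) = λ^2 + 8λ - 1.
For λ^2 + 8λ - 1 the discriminant is 68. It is nonnegative but not a perfect square, so the roots are real and irrational: λ = (-8 ± sqrt(68))/2 ≈ 0.1231, -8.1231.
Thus the eigenvalues (to 4 decimals) are 0.1231 (modulus 0.1231); -8.1231 (modulus 8.1231). The spectral radius is the largest modulus: r(A) = (8 + sqrt(68))/2 ≈ 8.1231. (Cross-check: r(A) ≤ ||A||_2 ≈ 8.1231; equality holds whenever A is normal, though it can also hold for some non-normal A.)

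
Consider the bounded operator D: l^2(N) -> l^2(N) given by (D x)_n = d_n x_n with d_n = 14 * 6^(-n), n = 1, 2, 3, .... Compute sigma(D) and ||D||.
sigma(D) = {14 * 6^(-n) : n ≥ 1} ∪ {0}; ||D|| = 7/3

A bounded diagonal operator on l^2 with diagonal entries d_n has spectrum equal to the closure of {d_n : n ≥ 1}: every d_n is an eigenvalue (with eigenvector e_n), so {d_n} ⊂ sigma(D); the spectrum is closed, so its closure is too; and for lambda not in the closure, (D - lambda I) has bounded inverse (the diagonal entries 1/(d_n - lambda) are bounded). For our sequence d_n = 14 * 6^(-n), n = 1, 2, 3, ...:
  - {d_n} = {14 * 6^(-n) : n ≥ 1}; the only limit point is 0
  - closure = {14 * 6^(-n) : n ≥ 1} ∪ {0}
For the norm: a diagonal operator has ||D|| = sup_n |d_n|. Here d_n = 14 * 6^(-n) is positive and decreasing, so sup_n |d_n| = d_1 = 14/6 = 7/3. So ||D|| = 7/3.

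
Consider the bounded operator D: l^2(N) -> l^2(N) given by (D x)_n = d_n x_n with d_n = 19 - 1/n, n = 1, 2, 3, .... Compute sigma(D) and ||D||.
sigma(D) = {19 - 1/n : n ≥ 1} ∪ {19}; ||D|| = 19

A bounded diagonal operator on l^2 with diagonal entries d_n has spectrum equal to the closure of {d_n : n ≥ 1}: every d_n is an eigenvalue (with eigenvector e_n), so {d_n} ⊂ sigma(D); the spectrum is closed, so its closure is too; and for lambda not in the closure, (D - lambda I) has bounded inverse (the diagonal entries 1/(d_n - lambda) are bounded). For our sequence d_n = 19 - 1/n, n = 1, 2, 3, ...:
  - {d_n} = {19 - 1/n : n ≥ 1}; the only limit point is 19
  - closure = {19 - 1/n : n ≥ 1} ∪ {19}
For the norm: a diagonal operator has ||D|| = sup_n |d_n|. Here d_n = 19 - 1/n increases monotonically from d_1 = 18 toward 19, with all terms in [18, 19); so sup_n |d_n| = 19 (the supremum is the limit, not attained). So ||D|| = 19.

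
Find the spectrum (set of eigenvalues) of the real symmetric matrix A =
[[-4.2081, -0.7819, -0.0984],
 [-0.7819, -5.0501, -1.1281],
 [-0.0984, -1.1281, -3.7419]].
sigma(A) ≈ {-6, -4, -3}

A is real symmetric, so its spectrum consists of real eigenvalues. Expanding the characteristic polynomial of the displayed matrix gives
  det(λ I - A) = p(λ) = λ^3 + (13)λ^2 + (54)λ + (72.0021).
Solving p(λ) = 0 yields eigenvalues ≈ -6, -4, -3. (A is shown rounded to 4 decimals, so these recover the underlying integer eigenvalues to within that precision.)
Verification: the trace of A = -13 equals the sum of eigenvalues -13, and det(A) ≈ -72.0021 matches the eigenvalue product -72.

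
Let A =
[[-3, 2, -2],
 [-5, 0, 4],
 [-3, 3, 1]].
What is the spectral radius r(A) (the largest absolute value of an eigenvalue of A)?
r(A) = 4

The eigenvalues of A are the roots of its characteristic polynomial. With M = A (coefficients from the trace, the sum of principal 2x2 minors, and det A):
  p(λ) = det(λ I - M) = λ^3 + 2λ^2 - 11λ - 52.
By the rational root theorem any rational root is an integer divisor of 52. Testing λ = 4: p(4) = 64 + 32 - 44 - 52 = 0, so λ = 4 is a root. Dividing out (λ - 4) leaves p(λ) = (λ - 4)(λ^2 + 6λ + 13). For λ^2 + 6λ + 13 the discriminant is -16. It is negative, so the roots are the complex-conjugate pair λ = -3 ± (sqrt(16)/2) i ≈ -3 ± 2i. For a conjugate pair the product of the roots equals the constant term, so |λ|^2 = 13 and |λ| = sqrt(13) ≈ 3.6056.
Thus the eigenvalues (to 4 decimals) are -3 ± 2i (modulus 3.6056); 4 (modulus 4). The spectral radius is the largest modulus: r(A) = 4. (Cross-check: r(A) ≤ ||A||_2 ≈ 7.4913; equality holds whenever A is normal, though it can also hold for some non-normal A.)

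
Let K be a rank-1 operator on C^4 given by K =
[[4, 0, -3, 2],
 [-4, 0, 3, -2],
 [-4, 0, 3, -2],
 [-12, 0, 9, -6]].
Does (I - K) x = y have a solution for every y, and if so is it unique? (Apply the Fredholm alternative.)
(I - K) is singular (det(I - K) = 0, i.e. 1 ∈ sigma(K)). (I - K) x = y is solvable iff y ⊥ ker((I - K)^*) = span{(4, 0, -3, 2)}, i.e. iff 4y_1 - 3y_3 + 2y_4 = 0. When solvable, the solutions are x = y + c·(1, -1, -1, -3), c arbitrary (ker(I - K) = span{(1, -1, -1, -3)}, dimension 1).

K has rank 1, so it is an outer product K = u v^T: every row of K is a multiple of one row vector. Reading off the entries, u = (1, -1, -1, -3) and v = (4, 0, -3, 2) (row i of K equals u_i·v^T). A rank-one matrix u v^T satisfies K u = u (v·u) and kills the (3)-dimensional subspace v^⊥, so its characteristic polynomial is lambda^3 (lambda - v·u) with v·u = tr K = 1. Hence the eigenvalues of I - K are 1 (multiplicity 3) and 1 - (1) = 0, so det(I - K) = 0. (Direct check: I - K =
[[-3, 0, 3, -2],
 [4, 1, -3, 2],
 [4, 0, -2, 2],
 [12, 0, -9, 7]]
has determinant 0.) So 1 is an eigenvalue of K and (I - K) is not invertible. The finite-dimensional Fredholm alternative says: either (I - K) is invertible, or ker(I - K) ≠ {0} and then range(I - K) = ker((I - K)^*)^⊥, with dim ker(I - K) = dim ker((I - K)^*). We are in the second case, so we need both kernels. Kernel of I - K: (I - K) u = u - u (v·u) = u - u = 0, so ker(I - K) = span{u} = span{(1, -1, -1, -3)} (it is exactly 1-dimensional because rank(I - K) = 3). Kernel of the adjoint: K is real, so (I - K)^* = I - K^T = I - v u^T, and (I - v u^T) v = v - v (u·v) = 0; hence ker((I - K)^*) = span{v} = span{(4, 0, -3, 2)}. Therefore (I - K) x = y is solvable iff <y, v> = 0, i.e. iff 4y_1 - 3y_3 + 2y_4 = 0. When this holds, K y = u (v·y) = 0, so (I - K) y = y and x = y is a particular solution; the full solution set is the line x = y + c·u = y + c·(1, -1, -1, -3), c ∈ C.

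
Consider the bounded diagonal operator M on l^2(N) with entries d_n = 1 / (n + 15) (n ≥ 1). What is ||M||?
||M|| = 1/16 (attained at n = 1)

For M diagonal, ||M|| = sup_n |d_n| = sup_n 1/(n + 15). This is positive and strictly decreasing in n, so the supremum is attained at n = 1: d_1 = 1/(1 + 15) = 1/16. Hence ||M|| = 1/16.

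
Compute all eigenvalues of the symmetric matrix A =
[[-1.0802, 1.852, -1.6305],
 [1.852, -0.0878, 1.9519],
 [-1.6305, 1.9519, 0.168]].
sigma(A) ≈ {-4, 1, 2}

A is real symmetric, so its spectrum consists of real eigenvalues. Expanding the characteristic polynomial of the displayed matrix gives
  det(λ I - A) = p(λ) = λ^3 + (1)λ^2 + (-10)λ + (8).
Solving p(λ) = 0 yields eigenvalues ≈ -4, 1, 2. (A is shown rounded to 4 decimals, so these recover the underlying integer eigenvalues to within that precision.)
Verification: the trace of A = -1 equals the sum of eigenvalues -1, and det(A) ≈ -7.9997 matches the eigenvalue product -8.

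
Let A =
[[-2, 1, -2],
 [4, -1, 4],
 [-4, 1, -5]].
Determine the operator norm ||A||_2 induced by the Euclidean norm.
||A||_2 ≈ 9.1377 (= sqrt(largest eigenvalue of A^T A))

||A||_2 = sigma_max(A) = sqrt(lambda_max(A^T A)). Form the symmetric matrix M = A^T A =
[[36, -10, 40],
 [-10, 3, -11],
 [40, -11, 45]].
Its characteristic polynomial (trace, sum of principal 2x2 minors, determinant of M give the coefficients) is
  p(λ) = det(λ I - M) = λ^3 - 84λ^2 + 42λ - 4.
No integer candidate from the rational root theorem (±divisors of 4) is a root, so the roots are irrational. The cubic discriminant is Δ = 2920752 > 0, so there are three distinct real roots. p(0) = -4 and p(0.25) = 1.2656 have opposite signs, so a root lies in (0, 0.25); Newton's method refines it to λ ≈ 0.1279. p(0.25) = 1.2656 and p(0.5) = -3.875 have opposite signs, so a root lies in (0.25, 0.5); Newton's method refines it to λ ≈ 0.3745. p(83) = -3407 and p(84) = 3524 have opposite signs, so a root lies in (83, 84); Newton's method refines it to λ ≈ 83.4976. Check (Vieta): the three roots sum to 84, matching tr M = 84.
So the eigenvalues of A^T A are ≈ 0.1279, 0.3745, 83.4976 (all ≥ 0, as they must be for A^T A). The largest is λ_max ≈ 83.4976, hence ||A||_2 = sqrt(λ_max) ≈ 9.1377.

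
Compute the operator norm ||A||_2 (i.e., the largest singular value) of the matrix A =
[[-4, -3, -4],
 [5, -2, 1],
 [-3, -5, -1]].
||A||_2 ≈ 8.7088 (= sqrt(largest eigenvalue of A^T A))

||A||_2 = sigma_max(A) = sqrt(lambda_max(A^T A)). Form the symmetric matrix M = A^T A =
[[50, 17, 24],
 [17, 38, 15],
 [24, 15, 18]].
Its characteristic polynomial (trace, sum of principal 2x2 minors, determinant of M give the coefficients) is
  p(λ) = det(λ I - M) = λ^3 - 106λ^2 + 2394λ - 8100.
No integer candidate from the rational root theorem (±divisors of 8100) is a root, so the roots are irrational. The cubic discriminant is Δ = 6152254560 > 0, so there are three distinct real roots. p(4) = -156 and p(5) = 1345 have opposite signs, so a root lies in (4, 5); Newton's method refines it to λ ≈ 4.0984. p(26) = 64 and p(27) = -1053 have opposite signs, so a root lies in (26, 27); Newton's method refines it to λ ≈ 26.0586. p(75) = -2925 and p(76) = 564 have opposite signs, so a root lies in (75, 76); Newton's method refines it to λ ≈ 75.8429. Check (Vieta): the three roots sum to 106, matching tr M = 106.
So the eigenvalues of A^T A are ≈ 4.0984, 26.0586, 75.8429 (all ≥ 0, as they must be for A^T A). The largest is λ_max ≈ 75.8429, hence ||A||_2 = sqrt(λ_max) ≈ 8.7088.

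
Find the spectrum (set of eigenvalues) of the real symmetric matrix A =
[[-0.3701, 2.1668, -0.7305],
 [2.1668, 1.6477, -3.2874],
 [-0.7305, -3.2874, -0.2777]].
sigma(A) ≈ {-3, -1, 5}

A is real symmetric, so its spectrum consists of real eigenvalues. Expanding the characteristic polynomial of the displayed matrix gives
  det(λ I - A) = p(λ) = λ^3 + (-1)λ^2 + (-17)λ + (-15).
Solving p(λ) = 0 yields eigenvalues ≈ -3, -1, 5. (A is shown rounded to 4 decimals, so these recover the underlying integer eigenvalues to within that precision.)
Verification: the trace of A = 1 equals the sum of eigenvalues 1, and det(A) ≈ 15.0005 matches the eigenvalue product 15.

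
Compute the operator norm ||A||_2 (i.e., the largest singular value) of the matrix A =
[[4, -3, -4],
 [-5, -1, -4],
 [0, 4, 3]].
||A||_2 ≈ 7.9085 (= sqrt(largest eigenvalue of A^T A))

||A||_2 = sigma_max(A) = sqrt(lambda_max(A^T A)). Form the symmetric matrix M = A^T A =
[[41, -7, 4],
 [-7, 26, 28],
 [4, 28, 41]].
Its characteristic polynomial (trace, sum of principal 2x2 minors, determinant of M give the coefficients) is
  p(λ) = det(λ I - M) = λ^3 - 108λ^2 + 2964λ - 7569.
No integer candidate from the rational root theorem (±divisors of 7569) is a root, so the roots are irrational. The cubic discriminant is Δ = 2240058213 > 0, so there are three distinct real roots. p(2) = -2065 and p(3) = 378 have opposite signs, so a root lies in (2, 3); Newton's method refines it to λ ≈ 2.8398. p(42) = 495 and p(43) = -302 have opposite signs, so a root lies in (42, 43); Newton's method refines it to λ ≈ 42.6153. p(62) = -625 and p(63) = 558 have opposite signs, so a root lies in (62, 63); Newton's method refines it to λ ≈ 62.545. Check (Vieta): the three roots sum to 108, matching tr M = 108.
So the eigenvalues of A^T A are ≈ 2.8398, 42.6153, 62.545 (all ≥ 0, as they must be for A^T A). The largest is λ_max ≈ 62.545, hence ||A||_2 = sqrt(λ_max) ≈ 7.9085.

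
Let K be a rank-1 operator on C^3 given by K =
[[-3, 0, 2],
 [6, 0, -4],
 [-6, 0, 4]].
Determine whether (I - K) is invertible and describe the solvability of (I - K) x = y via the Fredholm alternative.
(I - K) is singular (det(I - K) = 0, i.e. 1 ∈ sigma(K)). (I - K) x = y is solvable iff y ⊥ ker((I - K)^*) = span{(-3, 0, 2)}, i.e. iff -3y_1 + 2y_3 = 0. When solvable, the solutions are x = y + c·(1, -2, 2), c arbitrary (ker(I - K) = span{(1, -2, 2)}, dimension 1).

K has rank 1, so it is an outer product K = u v^T: every row of K is a multiple of one row vector. Reading off the entries, u = (1, -2, 2) and v = (-3, 0, 2) (row i of K equals u_i·v^T). A rank-one matrix u v^T satisfies K u = u (v·u) and kills the (2)-dimensional subspace v^⊥, so its characteristic polynomial is lambda^2 (lambda - v·u) with v·u = tr K = 1. Hence the eigenvalues of I - K are 1 (multiplicity 2) and 1 - (1) = 0, so det(I - K) = 0. (Direct check: I - K =
[[4, 0, -2],
 [-6, 1, 4],
 [6, 0, -3]]
has determinant 0.) So 1 is an eigenvalue of K and (I - K) is not invertible. The finite-dimensional Fredholm alternative says: either (I - K) is invertible, or ker(I - K) ≠ {0} and then range(I - K) = ker((I - K)^*)^⊥, with dim ker(I - K) = dim ker((I - K)^*). We are in the second case, so we need both kernels. Kernel of I - K: (I - K) u = u - u (v·u) = u - u = 0, so ker(I - K) = span{u} = span{(1, -2, 2)} (it is exactly 1-dimensional because rank(I - K) = 2). Kernel of the adjoint: K is real, so (I - K)^* = I - K^T = I - v u^T, and (I - v u^T) v = v - v (u·v) = 0; hence ker((I - K)^*) = span{v} = span{(-3, 0, 2)}. Therefore (I - K) x = y is solvable iff <y, v> = 0, i.e. iff -3y_1 + 2y_3 = 0. When this holds, K y = u (v·y) = 0, so (I - K) y = y and x = y is a particular solution; the full solution set is the line x = y + c·u = y + c·(1, -2, 2), c ∈ C.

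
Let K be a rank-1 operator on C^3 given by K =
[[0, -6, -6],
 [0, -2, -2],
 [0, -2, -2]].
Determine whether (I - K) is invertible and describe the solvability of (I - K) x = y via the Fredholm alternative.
(I - K) is invertible (det(I - K) = 5 ≠ 0), so for every y in C^3 the equation (I - K) x = y has a unique solution.

K has rank 1, so it is an outer product K = u v^T: every row of K is a multiple of one row vector. Reading off the entries, u = (-3, -1, -1) and v = (0, 2, 2) (row i of K equals u_i·v^T). A rank-one matrix u v^T satisfies K u = u (v·u) and kills the (2)-dimensional subspace v^⊥, so its characteristic polynomial is lambda^2 (lambda - v·u) with v·u = tr K = -4. Hence the eigenvalues of I - K are 1 (multiplicity 2) and 1 - (-4) = 5, so det(I - K) = 5. (Direct check: I - K =
[[1, 6, 6],
 [0, 3, 2],
 [0, 2, 3]]
has determinant 5.) The finite-dimensional Fredholm alternative says: either (I - K) is invertible, or ker(I - K) ≠ {0} and then range(I - K) = ker((I - K)^*)^⊥, with dim ker(I - K) = dim ker((I - K)^*). Since det(I - K) ≠ 0, 1 is not an eigenvalue of K and ker(I - K) = {0}, so we are in the first case: for every y there is a unique x = (I - K)^(-1) y. Explicitly, by the Sherman–Morrison formula, (I - u v^T)^(-1) = I + u v^T/(1 - v·u), i.e. (I - K)^(-1) = I + K/(5).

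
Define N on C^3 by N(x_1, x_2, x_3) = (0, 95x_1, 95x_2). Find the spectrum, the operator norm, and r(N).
sigma(N) = {0}; ||N|| = 95; r(N) = 0. (N is nilpotent with N^3 = 0.)

On C^3, N is a strictly lower-triangular matrix with 95 on the subdiagonal and zeros elsewhere, so its characteristic polynomial is lambda^3 and every eigenvalue is 0: sigma(N) = {0}. For the operator norm, N e_i = 95e_{i+1} for i = 1, ..., 2 and N e_3 = 0, so the singular values of N are 95 (with multiplicity 2) and 0; hence ||N|| = 95. The spectral radius r(N) = max|lambda| = 0. Note ||N|| > r(N) — characteristic of non-normal nilpotent operators. Indeed N^3 = 0.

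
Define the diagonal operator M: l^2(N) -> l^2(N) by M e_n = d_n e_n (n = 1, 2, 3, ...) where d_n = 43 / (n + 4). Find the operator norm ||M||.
||M|| = 43/5 (attained at n = 1)

For M diagonal, ||M|| = sup_n |d_n| = sup_n 43/(n + 4). This is positive and strictly decreasing in n, so the supremum is attained at n = 1: d_1 = 43/(1 + 4) = 43/5. Hence ||M|| = 43/5.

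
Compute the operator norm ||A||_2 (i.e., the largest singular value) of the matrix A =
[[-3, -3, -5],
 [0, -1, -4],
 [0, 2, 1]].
||A||_2 ≈ 7.7012 (= sqrt(largest eigenvalue of A^T A))

||A||_2 = sigma_max(A) = sqrt(lambda_max(A^T A)). Form the symmetric matrix M = A^T A =
[[9, 9, 15],
 [9, 14, 21],
 [15, 21, 42]].
Its characteristic polynomial (trace, sum of principal 2x2 minors, determinant of M give the coefficients) is
  p(λ) = det(λ I - M) = λ^3 - 65λ^2 + 345λ - 441.
No integer candidate from the rational root theorem (±divisors of 441) is a root, so the roots are irrational. The cubic discriminant is Δ = 26946288 > 0, so there are three distinct real roots. p(2) = -3 and p(3) = 36 have opposite signs, so a root lies in (2, 3); Newton's method refines it to λ ≈ 2.0315. p(3) = 36 and p(4) = -37 have opposite signs, so a root lies in (3, 4); Newton's method refines it to λ ≈ 3.6602. p(59) = -972 and p(60) = 2259 have opposite signs, so a root lies in (59, 60); Newton's method refines it to λ ≈ 59.3083. Check (Vieta): the three roots sum to 65, matching tr M = 65.
So the eigenvalues of A^T A are ≈ 2.0315, 3.6602, 59.3083 (all ≥ 0, as they must be for A^T A). The largest is λ_max ≈ 59.3083, hence ||A||_2 = sqrt(λ_max) ≈ 7.7012.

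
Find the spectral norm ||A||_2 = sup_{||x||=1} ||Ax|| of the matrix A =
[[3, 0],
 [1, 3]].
||A||_2 = sqrt((19 + sqrt(37))/2) ≈ 3.5414 (= sqrt(largest eigenvalue of A^T A))

||A||_2 = sigma_max(A) = sqrt(lambda_max(A^T A)). Form the symmetric matrix M = A^T A =
[[10, 3],
 [3, 9]].
Its characteristic polynomial (trace, determinant of M give the coefficients) is
  p(λ) = det(λ I - M) = λ^2 - 19λ + 81.
For λ^2 - 19λ + 81 the discriminant is 37. It is nonnegative but not a perfect square, so the roots are real and irrational: λ = (19 ± sqrt(37))/2 ≈ 12.5414, 6.4586.
So the eigenvalues of A^T A are ≈ 6.4586, 12.5414 (all ≥ 0, as they must be for A^T A). The largest is λ_max = (19 + sqrt(37))/2 ≈ 12.5414, hence ||A||_2 = sqrt(λ_max) = sqrt((19 + sqrt(37))/2) ≈ 3.5414.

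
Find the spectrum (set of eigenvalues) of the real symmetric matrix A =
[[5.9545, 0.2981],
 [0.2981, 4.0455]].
sigma(A) ≈ {4, 6}

A is real symmetric, so its spectrum consists of real eigenvalues. Expanding the characteristic polynomial of the displayed matrix gives
  det(λ I - A) = p(λ) = λ^2 + (-10)λ + (24).
Solving p(λ) = 0 yields eigenvalues ≈ 4, 6. (A is shown rounded to 4 decimals, so these recover the underlying integer eigenvalues to within that precision.)
Verification: the trace of A = 10 equals the sum of eigenvalues 10, and det(A) ≈ 24.0001 matches the eigenvalue product 24.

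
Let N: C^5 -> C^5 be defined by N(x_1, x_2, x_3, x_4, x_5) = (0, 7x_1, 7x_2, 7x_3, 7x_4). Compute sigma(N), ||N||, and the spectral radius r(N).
sigma(N) = {0}; ||N|| = 7; r(N) = 0. (N is nilpotent with N^5 = 0.)

On C^5, N is a strictly lower-triangular matrix with 7 on the subdiagonal and zeros elsewhere, so its characteristic polynomial is lambda^5 and every eigenvalue is 0: sigma(N) = {0}. For the operator norm, N e_i = 7e_{i+1} for i = 1, ..., 4 and N e_5 = 0, so the singular values of N are 7 (with multiplicity 4) and 0; hence ||N|| = 7. The spectral radius r(N) = max|lambda| = 0. Note ||N|| > r(N) — characteristic of non-normal nilpotent operators. Indeed N^5 = 0.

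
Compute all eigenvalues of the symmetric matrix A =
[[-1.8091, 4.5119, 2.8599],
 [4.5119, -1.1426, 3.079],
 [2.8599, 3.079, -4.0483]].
sigma(A) ≈ {-6, 5} (-6 with multiplicity 2)

A is real symmetric, so its spectrum consists of real eigenvalues. Expanding the characteristic polynomial of the displayed matrix gives
  det(λ I - A) = p(λ) = λ^3 + (7)λ^2 + (-24)λ + (-180).
Solving p(λ) = 0 yields eigenvalues ≈ -6, -6, 5. (A is shown rounded to 4 decimals, so these recover the underlying integer eigenvalues to within that precision.)
Verification: the trace of A = -7 equals the sum of eigenvalues -7, and det(A) ≈ 180.0004 matches the eigenvalue product 180.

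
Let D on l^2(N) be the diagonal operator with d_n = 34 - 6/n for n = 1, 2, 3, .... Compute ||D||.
||D|| = 34

For a diagonal operator on l^2 with entries d_n, ||D|| = sup_n |d_n|. Here d_1 = 28, d_2 = 31, ..., and d_n = 34 - 6/n increases monotonically toward 34. All terms lie in [28, 34), so |d_n| = d_n and the supremum is the limit 34, which is not attained by any individual d_n. Hence ||D|| = 34.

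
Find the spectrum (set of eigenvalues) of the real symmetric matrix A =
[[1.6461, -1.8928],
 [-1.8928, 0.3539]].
sigma(A) ≈ {-1, 3}

A is real symmetric, so its spectrum consists of real eigenvalues. Expanding the characteristic polynomial of the displayed matrix gives
  det(λ I - A) = p(λ) = λ^2 + (-2)λ + (-3).
Solving p(λ) = 0 yields eigenvalues ≈ -1, 3. (A is shown rounded to 4 decimals, so these recover the underlying integer eigenvalues to within that precision.)
Verification: the trace of A = 2 equals the sum of eigenvalues 2, and det(A) ≈ -3.0001 matches the eigenvalue product -3.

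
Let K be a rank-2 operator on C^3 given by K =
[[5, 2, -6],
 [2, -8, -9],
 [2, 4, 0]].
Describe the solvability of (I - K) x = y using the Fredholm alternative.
(I - K) is invertible (det(I - K) = 8 ≠ 0), so for every y in C^3 the equation (I - K) x = y has a unique solution.

K has rank 2 and factors as K = U V^T = u1 v1^T + u2 v2^T with u1 = (-3, 1, -2), v1 = (-1, -2, 0), u2 = (2, 3, 0), v2 = (1, -2, -3) (multiplying out reproduces the displayed K). The nonzero eigenvalues of U V^T coincide with those of the 2 x 2 matrix G = V^T U = [[v1·u1, v1·u2], [v2·u1, v2·u2]] = [[1, -8], [1, -4]], and by the Sylvester determinant identity det(I_3 - U V^T) = det(I_2 - V^T U) = det([[0, 8], [-1, 5]]) = (0)(5) - (8)(-1) = 8. (Direct check: I - K =
[[-4, -2, 6],
 [-2, 9, 9],
 [-2, -4, 1]]
has determinant 8.) The finite-dimensional Fredholm alternative says: either (I - K) is invertible, or ker(I - K) ≠ {0} and then range(I - K) = ker((I - K)^*)^⊥, with dim ker(I - K) = dim ker((I - K)^*). Since det(I - K) ≠ 0, 1 is not an eigenvalue of K and ker(I - K) = {0}, so we are in the first case: for every y there is a unique x = (I - K)^(-1) y. (Explicitly, by the Woodbury identity, (I - U V^T)^(-1) = I + U (I_2 - G)^(-1) V^T.)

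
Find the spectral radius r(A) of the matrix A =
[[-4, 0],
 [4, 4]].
r(A) = 4

The eigenvalues of A are the roots of its characteristic polynomial. With M = A (coefficients from the trace and determinant):
  p(λ) = det(λ I - M) = λ^2 - 16.
For λ^2 - 16 the discriminant is 64. It is a perfect square (8^2), so the roots are rational: λ = (0 ± 8)/2 = 4, -4.
Thus the eigenvalues (to 4 decimals) are 4 (modulus 4); -4 (modulus 4). The spectral radius is the largest modulus: r(A) = 4. (Cross-check: r(A) ≤ ||A||_2 ≈ 6.4721; equality holds whenever A is normal, though it can also hold for some non-normal A.)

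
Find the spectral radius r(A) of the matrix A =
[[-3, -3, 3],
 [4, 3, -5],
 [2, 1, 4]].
r(A) ≈ 4.5684

The eigenvalues of A are the roots of its characteristic polynomial. With M = A (coefficients from the trace, the sum of principal 2x2 minors, and det A):
  p(λ) = det(λ I - M) = λ^3 - 4λ^2 + 2λ - 21.
No integer candidate from the rational root theorem (±divisors of 21) is a root, so the roots are irrational. The cubic discriminant is Δ = -14227 < 0, so there is one real root and a complex-conjugate pair. p(4) = -13 and p(5) = 14 have opposite signs, so a root lies in (4, 5); Newton's method refines it to λ ≈ 4.5684. Dividing out (λ - (4.5684)) leaves approximately λ^2 + 0.5684λ + 4.5968. For λ^2 + 0.5684λ + 4.5968 the discriminant is -18.064. It is negative, so the remaining roots are the complex-conjugate pair λ ≈ -0.2842 ± 2.1251i. Their product equals the constant term, so |λ|^2 ≈ 4.5968 and |λ| ≈ 2.144.
Thus the eigenvalues (to 4 decimals) are 4.5684 (modulus 4.5684); -0.2842 ± 2.1251i (modulus 2.144). The spectral radius is the largest modulus: r(A) ≈ 4.5684. (Cross-check: r(A) ≤ ||A||_2 ≈ 8.8167; equality holds whenever A is normal, though it can also hold for some non-normal A.)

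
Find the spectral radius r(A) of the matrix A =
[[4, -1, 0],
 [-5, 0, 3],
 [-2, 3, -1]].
r(A) ≈ 5.4585

The eigenvalues of A are the roots of its characteristic polynomial. With M = A (coefficients from the trace, the sum of principal 2x2 minors, and det A):
  p(λ) = det(λ I - M) = λ^3 - 3λ^2 - 18λ + 25.
No integer candidate from the rational root theorem (±divisors of 25) is a root, so the roots are irrational. The cubic discriminant is Δ = 36369 > 0, so there are three distinct real roots. p(-4) = -15 and p(-3) = 25 have opposite signs, so a root lies in (-4, -3); Newton's method refines it to λ ≈ -3.6973. p(1) = 5 and p(2) = -15 have opposite signs, so a root lies in (1, 2); Newton's method refines it to λ ≈ 1.2387. p(5) = -15 and p(6) = 25 have opposite signs, so a root lies in (5, 6); Newton's method refines it to λ ≈ 5.4585. Check (Vieta): the three roots sum to 3, matching tr M = 3.
Thus the eigenvalues (to 4 decimals) are -3.6973 (modulus 3.6973); 1.2387 (modulus 1.2387); 5.4585 (modulus 5.4585). The spectral radius is the largest modulus: r(A) ≈ 5.4585. (Cross-check: r(A) ≤ ||A||_2 ≈ 7.1494; equality holds whenever A is normal, though it can also hold for some non-normal A.)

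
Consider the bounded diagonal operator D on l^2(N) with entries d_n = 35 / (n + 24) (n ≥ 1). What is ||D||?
||D|| = 7/5 (attained at n = 1)

For D diagonal, ||D|| = sup_n |d_n| = sup_n 35/(n + 24). This is positive and strictly decreasing in n, so the supremum is attained at n = 1: d_1 = 35/(1 + 24) = 7/5. Hence ||D|| = 7/5.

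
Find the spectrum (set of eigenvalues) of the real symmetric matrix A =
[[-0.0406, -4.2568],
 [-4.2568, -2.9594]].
sigma(A) ≈ {-6, 3}

A is real symmetric, so its spectrum consists of real eigenvalues. Expanding the characteristic polynomial of the displayed matrix gives
  det(λ I - A) = p(λ) = λ^2 + (3)λ + (-18).
Solving p(λ) = 0 yields eigenvalues ≈ -6, 3. (A is shown rounded to 4 decimals, so these recover the underlying integer eigenvalues to within that precision.)
Verification: the trace of A = -3 equals the sum of eigenvalues -3, and det(A) ≈ -18.0002 matches the eigenvalue product -18.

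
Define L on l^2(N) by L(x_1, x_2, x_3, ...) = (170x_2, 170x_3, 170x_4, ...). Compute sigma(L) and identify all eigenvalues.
sigma(L) = closed disk {z in C : |z| ≤ 170}; sigma_p(L) = open disk {z in C : |z| < 170}

Note L = 170·V where V is the unit left shift (V x)_k = x_{k+1}; so sigma(L) = 170·sigma(V) and ||L|| = 170||V||. ||L x||^2 = 28900sum_{k≥2} |x_k|^2 ≤ 28900||x||^2, with equality on {x : x_1 = 0}, so ||L|| = 170. For any lambda with |lambda| < 170, set r = lambda/170 (|r| < 1); the vector x = (1, r, r^2, ...) is in l^2 and satisfies L x = 170(r, r^2, ...) = lambda x, so lambda is an eigenvalue. On the boundary |lambda| = 170 the geometric series diverges, so no l^2 eigenvector exists, but these lambda lie in the approximate point spectrum. Hence sigma(L) is the closed disk of radius 170 and sigma_p(L) is the open disk.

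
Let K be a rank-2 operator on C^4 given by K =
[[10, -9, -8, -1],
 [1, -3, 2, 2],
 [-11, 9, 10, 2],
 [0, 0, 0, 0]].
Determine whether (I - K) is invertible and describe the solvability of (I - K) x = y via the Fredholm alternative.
(I - K) is invertible (det(I - K) = -73 ≠ 0), so for every y in C^4 the equation (I - K) x = y has a unique solution.

K has rank 2 and factors as K = U V^T = u1 v1^T + u2 v2^T with u1 = (1, -2, -2, 0), v1 = (1, 0, -2, -1), u2 = (3, 1, -3, 0), v2 = (3, -3, -2, 0) (multiplying out reproduces the displayed K). The nonzero eigenvalues of U V^T coincide with those of the 2 x 2 matrix G = V^T U = [[v1·u1, v1·u2], [v2·u1, v2·u2]] = [[5, 9], [13, 12]], and by the Sylvester determinant identity det(I_4 - U V^T) = det(I_2 - V^T U) = det([[-4, -9], [-13, -11]]) = (-4)(-11) - (-9)(-13) = -73. (Direct check: I - K =
[[-9, 9, 8, 1],
 [-1, 4, -2, -2],
 [11, -9, -9, -2],
 [0, 0, 0, 1]]
has determinant -73.) The finite-dimensional Fredholm alternative says: either (I - K) is invertible, or ker(I - K) ≠ {0} and then range(I - K) = ker((I - K)^*)^⊥, with dim ker(I - K) = dim ker((I - K)^*). Since det(I - K) ≠ 0, 1 is not an eigenvalue of K and ker(I - K) = {0}, so we are in the first case: for every y there is a unique x = (I - K)^(-1) y. (Explicitly, by the Woodbury identity, (I - U V^T)^(-1) = I + U (I_2 - G)^(-1) V^T.)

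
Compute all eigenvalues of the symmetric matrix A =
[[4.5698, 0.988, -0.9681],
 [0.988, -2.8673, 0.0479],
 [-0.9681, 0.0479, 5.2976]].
sigma(A) ≈ {-3, 4, 6}

A is real symmetric, so its spectrum consists of real eigenvalues. Expanding the characteristic polynomial of the displayed matrix gives
  det(λ I - A) = p(λ) = λ^3 + (-7)λ^2 + (-6)λ + (72).
Solving p(λ) = 0 yields eigenvalues ≈ -3, 4, 6. (A is shown rounded to 4 decimals, so these recover the underlying integer eigenvalues to within that precision.)
Verification: the trace of A = 7 equals the sum of eigenvalues 7, and det(A) ≈ -72.0004 matches the eigenvalue product -72.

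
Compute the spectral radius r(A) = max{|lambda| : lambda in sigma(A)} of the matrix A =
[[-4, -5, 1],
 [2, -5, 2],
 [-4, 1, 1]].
r(A) ≈ 6.1713

The eigenvalues of A are the roots of its characteristic polynomial. With M = A (coefficients from the trace, the sum of principal 2x2 minors, and det A):
  p(λ) = det(λ I - M) = λ^3 + 8λ^2 + 23λ - 60.
No integer candidate from the rational root theorem (±divisors of 60) is a root, so the roots are irrational. The cubic discriminant is Δ = -187852 < 0, so there is one real root and a complex-conjugate pair. p(1) = -28 and p(2) = 26 have opposite signs, so a root lies in (1, 2); Newton's method refines it to λ ≈ 1.5754. Dividing out (λ - (1.5754)) leaves approximately λ^2 + 9.5754λ + 38.0852. For λ^2 + 9.5754λ + 38.0852 the discriminant is -60.6524. It is negative, so the remaining roots are the complex-conjugate pair λ ≈ -4.7877 ± 3.894i. Their product equals the constant term, so |λ|^2 ≈ 38.0852 and |λ| ≈ 6.1713.
Thus the eigenvalues (to 4 decimals) are 1.5754 (modulus 1.5754); -4.7877 ± 3.894i (modulus 6.1713). The spectral radius is the largest modulus: r(A) ≈ 6.1713. (Cross-check: r(A) ≤ ||A||_2 ≈ 7.5651; equality holds whenever A is normal, though it can also hold for some non-normal A.)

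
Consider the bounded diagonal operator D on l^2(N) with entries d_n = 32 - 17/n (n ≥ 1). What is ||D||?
||D|| = 32

For a diagonal operator on l^2 with entries d_n, ||D|| = sup_n |d_n|. Here d_1 = 15, d_2 = 47/2, ..., and d_n = 32 - 17/n increases monotonically toward 32. All terms lie in [15, 32), so |d_n| = d_n and the supremum is the limit 32, which is not attained by any individual d_n. Hence ||D|| = 32.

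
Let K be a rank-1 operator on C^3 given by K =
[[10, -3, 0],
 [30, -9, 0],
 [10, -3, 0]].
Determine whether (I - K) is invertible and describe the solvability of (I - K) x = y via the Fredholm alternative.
(I - K) is singular (det(I - K) = 0, i.e. 1 ∈ sigma(K)). (I - K) x = y is solvable iff y ⊥ ker((I - K)^*) = span{(10, -3, 0)}, i.e. iff 10y_1 - 3y_2 = 0. When solvable, the solutions are x = y + c·(1, 3, 1), c arbitrary (ker(I - K) = span{(1, 3, 1)}, dimension 1).

K has rank 1, so it is an outer product K = u v^T: every row of K is a multiple of one row vector. Reading off the entries, u = (1, 3, 1) and v = (10, -3, 0) (row i of K equals u_i·v^T). A rank-one matrix u v^T satisfies K u = u (v·u) and kills the (2)-dimensional subspace v^⊥, so its characteristic polynomial is lambda^2 (lambda - v·u) with v·u = tr K = 1. Hence the eigenvalues of I - K are 1 (multiplicity 2) and 1 - (1) = 0, so det(I - K) = 0. (Direct check: I - K =
[[-9, 3, 0],
 [-30, 10, 0],
 [-10, 3, 1]]
has determinant 0.) So 1 is an eigenvalue of K and (I - K) is not invertible. The finite-dimensional Fredholm alternative says: either (I - K) is invertible, or ker(I - K) ≠ {0} and then range(I - K) = ker((I - K)^*)^⊥, with dim ker(I - K) = dim ker((I - K)^*). We are in the second case, so we need both kernels. Kernel of I - K: (I - K) u = u - u (v·u) = u - u = 0, so ker(I - K) = span{u} = span{(1, 3, 1)} (it is exactly 1-dimensional because rank(I - K) = 2). Kernel of the adjoint: K is real, so (I - K)^* = I - K^T = I - v u^T, and (I - v u^T) v = v - v (u·v) = 0; hence ker((I - K)^*) = span{v} = span{(10, -3, 0)}. Therefore (I - K) x = y is solvable iff <y, v> = 0, i.e. iff 10y_1 - 3y_2 = 0. When this holds, K y = u (v·y) = 0, so (I - K) y = y and x = y is a particular solution; the full solution set is the line x = y + c·u = y + c·(1, 3, 1), c ∈ C.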